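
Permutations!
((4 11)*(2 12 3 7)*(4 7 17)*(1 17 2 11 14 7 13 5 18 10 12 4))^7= [0, 17, 18, 5, 10, 14, 6, 3, 8, 9, 11, 2, 13, 4, 12, 15, 16, 1, 7]= (1 17)(2 18 7 3 5 14 12 13 4 10 11)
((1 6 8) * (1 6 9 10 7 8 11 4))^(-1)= [0, 4, 2, 3, 11, 5, 8, 10, 7, 1, 9, 6]= (1 4 11 6 8 7 10 9)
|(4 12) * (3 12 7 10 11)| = 6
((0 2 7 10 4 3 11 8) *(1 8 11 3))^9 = [7, 0, 10, 3, 8, 5, 6, 4, 2, 9, 1, 11] = (11)(0 7 4 8 2 10 1)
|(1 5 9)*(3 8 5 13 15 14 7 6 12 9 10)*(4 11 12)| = 20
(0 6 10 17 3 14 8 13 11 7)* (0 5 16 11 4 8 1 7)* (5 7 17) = (0 6 10 5 16 11)(1 17 3 14)(4 8 13) = [6, 17, 2, 14, 8, 16, 10, 7, 13, 9, 5, 0, 12, 4, 1, 15, 11, 3]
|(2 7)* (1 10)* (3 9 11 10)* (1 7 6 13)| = |(1 3 9 11 10 7 2 6 13)| = 9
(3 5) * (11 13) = [0, 1, 2, 5, 4, 3, 6, 7, 8, 9, 10, 13, 12, 11] = (3 5)(11 13)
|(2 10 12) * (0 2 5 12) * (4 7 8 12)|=|(0 2 10)(4 7 8 12 5)|=15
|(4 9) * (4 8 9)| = 2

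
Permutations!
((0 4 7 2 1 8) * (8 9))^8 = (0 4 7 2 1 9 8) = [4, 9, 1, 3, 7, 5, 6, 2, 0, 8]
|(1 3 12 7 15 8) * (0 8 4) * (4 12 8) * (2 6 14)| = |(0 4)(1 3 8)(2 6 14)(7 15 12)| = 6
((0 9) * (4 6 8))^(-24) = [0, 1, 2, 3, 4, 5, 6, 7, 8, 9] = (9)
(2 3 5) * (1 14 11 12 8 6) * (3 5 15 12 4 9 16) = (1 14 11 4 9 16 3 15 12 8 6)(2 5) = [0, 14, 5, 15, 9, 2, 1, 7, 6, 16, 10, 4, 8, 13, 11, 12, 3]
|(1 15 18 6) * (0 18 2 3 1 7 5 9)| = 12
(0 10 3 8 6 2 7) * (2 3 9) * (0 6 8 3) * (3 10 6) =(0 6)(2 7 3 10 9) =[6, 1, 7, 10, 4, 5, 0, 3, 8, 2, 9]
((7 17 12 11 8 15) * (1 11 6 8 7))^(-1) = (1 15 8 6 12 17 7 11) = [0, 15, 2, 3, 4, 5, 12, 11, 6, 9, 10, 1, 17, 13, 14, 8, 16, 7]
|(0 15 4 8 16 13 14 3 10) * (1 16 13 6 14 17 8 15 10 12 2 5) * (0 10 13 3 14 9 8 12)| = 12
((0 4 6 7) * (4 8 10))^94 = (0 6 10)(4 8 7) = [6, 1, 2, 3, 8, 5, 10, 4, 7, 9, 0]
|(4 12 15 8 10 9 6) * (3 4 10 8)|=|(3 4 12 15)(6 10 9)|=12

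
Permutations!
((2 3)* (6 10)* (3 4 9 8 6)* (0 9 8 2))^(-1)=(0 3 10 6 8 4 2 9)=[3, 1, 9, 10, 2, 5, 8, 7, 4, 0, 6]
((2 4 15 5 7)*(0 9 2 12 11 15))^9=(0 9 2 4)(5 15 11 12 7)=[9, 1, 4, 3, 0, 15, 6, 5, 8, 2, 10, 12, 7, 13, 14, 11]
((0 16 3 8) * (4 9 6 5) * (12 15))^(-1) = (0 8 3 16)(4 5 6 9)(12 15) = [8, 1, 2, 16, 5, 6, 9, 7, 3, 4, 10, 11, 15, 13, 14, 12, 0]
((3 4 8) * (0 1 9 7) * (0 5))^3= (0 7 1 5 9)= [7, 5, 2, 3, 4, 9, 6, 1, 8, 0]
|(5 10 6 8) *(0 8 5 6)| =|(0 8 6 5 10)| =5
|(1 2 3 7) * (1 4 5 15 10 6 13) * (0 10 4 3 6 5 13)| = 18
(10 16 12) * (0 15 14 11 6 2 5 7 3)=(0 15 14 11 6 2 5 7 3)(10 16 12)=[15, 1, 5, 0, 4, 7, 2, 3, 8, 9, 16, 6, 10, 13, 11, 14, 12]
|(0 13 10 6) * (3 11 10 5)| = |(0 13 5 3 11 10 6)| = 7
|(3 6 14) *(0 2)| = |(0 2)(3 6 14)| = 6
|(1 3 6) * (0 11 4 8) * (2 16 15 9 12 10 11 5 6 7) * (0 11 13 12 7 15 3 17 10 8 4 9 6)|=|(0 5)(1 17 10 13 12 8 11 9 7 2 16 3 15 6)|=14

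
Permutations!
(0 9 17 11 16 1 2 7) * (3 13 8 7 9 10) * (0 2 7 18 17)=(0 10 3 13 8 18 17 11 16 1 7 2 9)=[10, 7, 9, 13, 4, 5, 6, 2, 18, 0, 3, 16, 12, 8, 14, 15, 1, 11, 17]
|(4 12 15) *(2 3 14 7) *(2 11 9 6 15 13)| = 11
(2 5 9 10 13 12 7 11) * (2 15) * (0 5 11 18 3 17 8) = (0 5 9 10 13 12 7 18 3 17 8)(2 11 15) = [5, 1, 11, 17, 4, 9, 6, 18, 0, 10, 13, 15, 7, 12, 14, 2, 16, 8, 3]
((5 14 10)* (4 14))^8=(14)=[0, 1, 2, 3, 4, 5, 6, 7, 8, 9, 10, 11, 12, 13, 14]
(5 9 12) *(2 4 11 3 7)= (2 4 11 3 7)(5 9 12)= [0, 1, 4, 7, 11, 9, 6, 2, 8, 12, 10, 3, 5]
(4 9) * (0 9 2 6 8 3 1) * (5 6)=(0 9 4 2 5 6 8 3 1)=[9, 0, 5, 1, 2, 6, 8, 7, 3, 4]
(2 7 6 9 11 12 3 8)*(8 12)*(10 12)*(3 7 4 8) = (2 4 8)(3 10 12 7 6 9 11) = [0, 1, 4, 10, 8, 5, 9, 6, 2, 11, 12, 3, 7]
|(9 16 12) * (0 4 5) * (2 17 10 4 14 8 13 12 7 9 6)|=33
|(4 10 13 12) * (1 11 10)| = 6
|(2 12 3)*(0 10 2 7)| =6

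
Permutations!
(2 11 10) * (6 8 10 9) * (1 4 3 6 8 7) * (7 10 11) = (1 4 3 6 10 2 7)(8 11 9) = [0, 4, 7, 6, 3, 5, 10, 1, 11, 8, 2, 9]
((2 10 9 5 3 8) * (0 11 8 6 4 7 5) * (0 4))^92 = (0 10 5 11 9 3 8 4 6 2 7) = [10, 1, 7, 8, 6, 11, 2, 0, 4, 3, 5, 9]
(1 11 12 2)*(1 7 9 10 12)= (1 11)(2 7 9 10 12)= [0, 11, 7, 3, 4, 5, 6, 9, 8, 10, 12, 1, 2]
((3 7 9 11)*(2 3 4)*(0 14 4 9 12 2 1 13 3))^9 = (14)(9 11) = [0, 1, 2, 3, 4, 5, 6, 7, 8, 11, 10, 9, 12, 13, 14]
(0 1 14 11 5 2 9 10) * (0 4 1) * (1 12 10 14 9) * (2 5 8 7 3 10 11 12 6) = (1 9 14 12 11 8 7 3 10 4 6 2) = [0, 9, 1, 10, 6, 5, 2, 3, 7, 14, 4, 8, 11, 13, 12]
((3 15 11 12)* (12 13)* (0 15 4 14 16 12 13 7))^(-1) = (0 7 11 15)(3 12 16 14 4) = [7, 1, 2, 12, 3, 5, 6, 11, 8, 9, 10, 15, 16, 13, 4, 0, 14]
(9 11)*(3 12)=(3 12)(9 11)=[0, 1, 2, 12, 4, 5, 6, 7, 8, 11, 10, 9, 3]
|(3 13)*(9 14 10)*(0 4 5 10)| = 6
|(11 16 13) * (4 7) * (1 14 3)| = |(1 14 3)(4 7)(11 16 13)| = 6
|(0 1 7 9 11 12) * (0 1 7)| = 6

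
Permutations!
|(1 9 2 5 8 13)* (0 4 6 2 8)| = |(0 4 6 2 5)(1 9 8 13)| = 20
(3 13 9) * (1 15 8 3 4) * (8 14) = (1 15 14 8 3 13 9 4) = [0, 15, 2, 13, 1, 5, 6, 7, 3, 4, 10, 11, 12, 9, 8, 14]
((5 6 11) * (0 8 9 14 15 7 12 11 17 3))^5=[7, 1, 2, 15, 4, 8, 9, 17, 12, 11, 10, 0, 3, 13, 5, 6, 16, 14]=(0 7 17 14 5 8 12 3 15 6 9 11)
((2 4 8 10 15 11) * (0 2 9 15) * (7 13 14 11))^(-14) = (0 2 4 8 10)(7 9 14)(11 13 15) = [2, 1, 4, 3, 8, 5, 6, 9, 10, 14, 0, 13, 12, 15, 7, 11]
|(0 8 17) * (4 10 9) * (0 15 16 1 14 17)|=30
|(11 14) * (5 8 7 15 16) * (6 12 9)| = 30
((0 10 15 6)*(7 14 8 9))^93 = (0 10 15 6)(7 14 8 9) = [10, 1, 2, 3, 4, 5, 0, 14, 9, 7, 15, 11, 12, 13, 8, 6]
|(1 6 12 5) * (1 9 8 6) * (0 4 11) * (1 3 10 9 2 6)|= |(0 4 11)(1 3 10 9 8)(2 6 12 5)|= 60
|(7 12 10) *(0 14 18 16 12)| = 7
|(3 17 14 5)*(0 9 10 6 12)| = |(0 9 10 6 12)(3 17 14 5)| = 20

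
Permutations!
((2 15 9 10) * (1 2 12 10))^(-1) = (1 9 15 2)(10 12) = [0, 9, 1, 3, 4, 5, 6, 7, 8, 15, 12, 11, 10, 13, 14, 2]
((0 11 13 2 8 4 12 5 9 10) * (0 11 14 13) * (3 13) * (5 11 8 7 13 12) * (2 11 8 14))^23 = (0 13 2 11 7)(3 14 10 9 5 4 8 12) = [13, 1, 11, 14, 8, 4, 6, 0, 12, 5, 9, 7, 3, 2, 10]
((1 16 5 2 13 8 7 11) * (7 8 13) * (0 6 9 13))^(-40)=(1 5 7)(2 11 16)=[0, 5, 11, 3, 4, 7, 6, 1, 8, 9, 10, 16, 12, 13, 14, 15, 2]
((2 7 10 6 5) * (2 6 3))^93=(2 7 10 3)(5 6)=[0, 1, 7, 2, 4, 6, 5, 10, 8, 9, 3]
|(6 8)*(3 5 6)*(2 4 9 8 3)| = |(2 4 9 8)(3 5 6)| = 12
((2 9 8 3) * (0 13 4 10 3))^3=[10, 1, 0, 8, 2, 5, 6, 7, 4, 13, 9, 11, 12, 3]=(0 10 9 13 3 8 4 2)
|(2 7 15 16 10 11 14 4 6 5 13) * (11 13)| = 30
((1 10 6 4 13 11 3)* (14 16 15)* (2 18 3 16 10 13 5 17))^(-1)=[0, 3, 17, 18, 6, 4, 10, 7, 8, 9, 14, 13, 12, 1, 15, 16, 11, 5, 2]=(1 3 18 2 17 5 4 6 10 14 15 16 11 13)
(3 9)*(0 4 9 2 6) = (0 4 9 3 2 6) = [4, 1, 6, 2, 9, 5, 0, 7, 8, 3]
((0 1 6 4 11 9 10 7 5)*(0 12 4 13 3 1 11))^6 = (0 12 7 9)(1 13)(3 6)(4 5 10 11) = [12, 13, 2, 6, 5, 10, 3, 9, 8, 0, 11, 4, 7, 1]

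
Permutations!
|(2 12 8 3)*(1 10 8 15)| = 7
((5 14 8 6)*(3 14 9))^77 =(3 9 5 6 8 14) =[0, 1, 2, 9, 4, 6, 8, 7, 14, 5, 10, 11, 12, 13, 3]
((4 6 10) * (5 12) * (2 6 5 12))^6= [0, 1, 6, 3, 5, 2, 10, 7, 8, 9, 4, 11, 12]= (12)(2 6 10 4 5)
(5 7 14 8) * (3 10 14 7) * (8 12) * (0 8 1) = (0 8 5 3 10 14 12 1) = [8, 0, 2, 10, 4, 3, 6, 7, 5, 9, 14, 11, 1, 13, 12]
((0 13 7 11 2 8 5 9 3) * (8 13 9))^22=[9, 1, 7, 0, 4, 5, 6, 2, 8, 3, 10, 13, 12, 11]=(0 9 3)(2 7)(11 13)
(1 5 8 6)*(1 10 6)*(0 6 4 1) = (0 6 10 4 1 5 8) = [6, 5, 2, 3, 1, 8, 10, 7, 0, 9, 4]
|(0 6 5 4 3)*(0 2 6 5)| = |(0 5 4 3 2 6)| = 6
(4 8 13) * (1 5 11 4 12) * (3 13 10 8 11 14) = (1 5 14 3 13 12)(4 11)(8 10) = [0, 5, 2, 13, 11, 14, 6, 7, 10, 9, 8, 4, 1, 12, 3]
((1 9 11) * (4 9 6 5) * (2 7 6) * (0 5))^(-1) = (0 6 7 2 1 11 9 4 5) = [6, 11, 1, 3, 5, 0, 7, 2, 8, 4, 10, 9]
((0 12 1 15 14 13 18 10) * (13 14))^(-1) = (0 10 18 13 15 1 12) = [10, 12, 2, 3, 4, 5, 6, 7, 8, 9, 18, 11, 0, 15, 14, 1, 16, 17, 13]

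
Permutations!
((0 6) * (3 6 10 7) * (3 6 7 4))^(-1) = (0 6 7 3 4 10) = [6, 1, 2, 4, 10, 5, 7, 3, 8, 9, 0]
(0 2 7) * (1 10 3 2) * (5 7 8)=(0 1 10 3 2 8 5 7)=[1, 10, 8, 2, 4, 7, 6, 0, 5, 9, 3]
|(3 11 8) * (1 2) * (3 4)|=|(1 2)(3 11 8 4)|=4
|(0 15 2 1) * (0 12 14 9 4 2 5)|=|(0 15 5)(1 12 14 9 4 2)|=6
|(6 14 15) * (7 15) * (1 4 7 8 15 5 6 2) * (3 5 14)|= 21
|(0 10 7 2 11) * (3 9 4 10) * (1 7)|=|(0 3 9 4 10 1 7 2 11)|=9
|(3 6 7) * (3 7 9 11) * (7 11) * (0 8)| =|(0 8)(3 6 9 7 11)| =10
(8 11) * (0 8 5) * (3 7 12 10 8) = [3, 1, 2, 7, 4, 0, 6, 12, 11, 9, 8, 5, 10] = (0 3 7 12 10 8 11 5)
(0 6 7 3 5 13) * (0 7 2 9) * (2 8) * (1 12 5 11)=(0 6 8 2 9)(1 12 5 13 7 3 11)=[6, 12, 9, 11, 4, 13, 8, 3, 2, 0, 10, 1, 5, 7]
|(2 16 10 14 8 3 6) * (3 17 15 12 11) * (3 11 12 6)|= |(2 16 10 14 8 17 15 6)|= 8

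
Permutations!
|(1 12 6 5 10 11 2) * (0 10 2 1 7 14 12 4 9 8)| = 42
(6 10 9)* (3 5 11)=(3 5 11)(6 10 9)=[0, 1, 2, 5, 4, 11, 10, 7, 8, 6, 9, 3]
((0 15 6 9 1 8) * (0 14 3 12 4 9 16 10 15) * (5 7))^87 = [0, 3, 2, 9, 8, 7, 15, 5, 12, 14, 16, 11, 1, 13, 4, 10, 6] = (1 3 9 14 4 8 12)(5 7)(6 15 10 16)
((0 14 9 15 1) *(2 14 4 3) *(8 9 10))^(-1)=(0 1 15 9 8 10 14 2 3 4)=[1, 15, 3, 4, 0, 5, 6, 7, 10, 8, 14, 11, 12, 13, 2, 9]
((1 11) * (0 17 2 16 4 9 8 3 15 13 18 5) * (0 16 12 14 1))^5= (0 1 12 17 11 14 2)(3 16 15 4 13 9 18 8 5)= [1, 12, 0, 16, 13, 3, 6, 7, 5, 18, 10, 14, 17, 9, 2, 4, 15, 11, 8]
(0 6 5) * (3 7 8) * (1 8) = [6, 8, 2, 7, 4, 0, 5, 1, 3] = (0 6 5)(1 8 3 7)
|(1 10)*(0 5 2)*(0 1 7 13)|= 7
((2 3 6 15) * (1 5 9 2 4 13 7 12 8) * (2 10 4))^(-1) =(1 8 12 7 13 4 10 9 5)(2 15 6 3) =[0, 8, 15, 2, 10, 1, 3, 13, 12, 5, 9, 11, 7, 4, 14, 6]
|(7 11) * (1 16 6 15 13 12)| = 6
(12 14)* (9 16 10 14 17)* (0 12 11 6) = (0 12 17 9 16 10 14 11 6) = [12, 1, 2, 3, 4, 5, 0, 7, 8, 16, 14, 6, 17, 13, 11, 15, 10, 9]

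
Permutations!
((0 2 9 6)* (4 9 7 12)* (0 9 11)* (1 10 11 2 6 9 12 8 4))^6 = (12)(2 8)(4 7) = [0, 1, 8, 3, 7, 5, 6, 4, 2, 9, 10, 11, 12]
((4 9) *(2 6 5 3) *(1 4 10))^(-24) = (10) = [0, 1, 2, 3, 4, 5, 6, 7, 8, 9, 10]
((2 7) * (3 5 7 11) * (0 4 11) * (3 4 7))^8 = [2, 1, 7, 3, 4, 5, 6, 0, 8, 9, 10, 11] = (11)(0 2 7)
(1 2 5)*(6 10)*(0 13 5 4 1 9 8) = (0 13 5 9 8)(1 2 4)(6 10) = [13, 2, 4, 3, 1, 9, 10, 7, 0, 8, 6, 11, 12, 5]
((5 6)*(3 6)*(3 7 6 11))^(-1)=(3 11)(5 6 7)=[0, 1, 2, 11, 4, 6, 7, 5, 8, 9, 10, 3]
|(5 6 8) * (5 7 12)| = 5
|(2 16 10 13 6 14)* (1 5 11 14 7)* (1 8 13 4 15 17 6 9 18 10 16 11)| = |(1 5)(2 11 14)(4 15 17 6 7 8 13 9 18 10)| = 30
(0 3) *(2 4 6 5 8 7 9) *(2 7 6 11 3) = (0 2 4 11 3)(5 8 6)(7 9) = [2, 1, 4, 0, 11, 8, 5, 9, 6, 7, 10, 3]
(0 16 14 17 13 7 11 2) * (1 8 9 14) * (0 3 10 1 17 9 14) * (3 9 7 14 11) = (0 16 17 13 14 7 3 10 1 8 11 2 9) = [16, 8, 9, 10, 4, 5, 6, 3, 11, 0, 1, 2, 12, 14, 7, 15, 17, 13]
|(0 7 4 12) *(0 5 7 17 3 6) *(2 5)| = 20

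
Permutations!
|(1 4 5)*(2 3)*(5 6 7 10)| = |(1 4 6 7 10 5)(2 3)| = 6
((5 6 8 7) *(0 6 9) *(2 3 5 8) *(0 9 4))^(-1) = [4, 1, 6, 2, 5, 3, 0, 8, 7, 9] = (9)(0 4 5 3 2 6)(7 8)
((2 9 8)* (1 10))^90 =[0, 1, 2, 3, 4, 5, 6, 7, 8, 9, 10] =(10)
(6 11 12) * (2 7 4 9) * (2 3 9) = [0, 1, 7, 9, 2, 5, 11, 4, 8, 3, 10, 12, 6] = (2 7 4)(3 9)(6 11 12)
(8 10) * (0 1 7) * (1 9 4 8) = [9, 7, 2, 3, 8, 5, 6, 0, 10, 4, 1] = (0 9 4 8 10 1 7)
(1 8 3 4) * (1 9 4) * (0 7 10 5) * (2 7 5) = (0 5)(1 8 3)(2 7 10)(4 9) = [5, 8, 7, 1, 9, 0, 6, 10, 3, 4, 2]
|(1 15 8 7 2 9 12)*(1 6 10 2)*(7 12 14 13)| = 11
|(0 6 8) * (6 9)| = |(0 9 6 8)| = 4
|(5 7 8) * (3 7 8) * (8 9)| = |(3 7)(5 9 8)| = 6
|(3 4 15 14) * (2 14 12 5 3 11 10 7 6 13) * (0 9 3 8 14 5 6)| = |(0 9 3 4 15 12 6 13 2 5 8 14 11 10 7)| = 15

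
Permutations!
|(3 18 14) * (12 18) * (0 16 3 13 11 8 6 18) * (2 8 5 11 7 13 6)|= |(0 16 3 12)(2 8)(5 11)(6 18 14)(7 13)|= 12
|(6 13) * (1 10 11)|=|(1 10 11)(6 13)|=6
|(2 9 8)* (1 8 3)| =|(1 8 2 9 3)| =5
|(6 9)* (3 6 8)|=4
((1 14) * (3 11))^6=(14)=[0, 1, 2, 3, 4, 5, 6, 7, 8, 9, 10, 11, 12, 13, 14]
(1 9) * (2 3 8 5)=(1 9)(2 3 8 5)=[0, 9, 3, 8, 4, 2, 6, 7, 5, 1]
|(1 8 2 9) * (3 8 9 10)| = 4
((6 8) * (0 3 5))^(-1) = (0 5 3)(6 8) = [5, 1, 2, 0, 4, 3, 8, 7, 6]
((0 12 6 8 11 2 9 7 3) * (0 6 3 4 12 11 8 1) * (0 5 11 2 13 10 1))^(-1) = (0 6 3 12 4 7 9 2)(1 10 13 11 5) = [6, 10, 0, 12, 7, 1, 3, 9, 8, 2, 13, 5, 4, 11]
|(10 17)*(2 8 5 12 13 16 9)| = 14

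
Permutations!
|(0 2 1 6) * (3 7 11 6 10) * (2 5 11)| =20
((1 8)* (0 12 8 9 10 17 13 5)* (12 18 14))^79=(0 14 8 9 17 5 18 12 1 10 13)=[14, 10, 2, 3, 4, 18, 6, 7, 9, 17, 13, 11, 1, 0, 8, 15, 16, 5, 12]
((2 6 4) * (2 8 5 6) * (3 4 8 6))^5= (8)= [0, 1, 2, 3, 4, 5, 6, 7, 8]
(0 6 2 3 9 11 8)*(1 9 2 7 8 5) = [6, 9, 3, 2, 4, 1, 7, 8, 0, 11, 10, 5] = (0 6 7 8)(1 9 11 5)(2 3)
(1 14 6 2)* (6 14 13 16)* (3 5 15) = (1 13 16 6 2)(3 5 15) = [0, 13, 1, 5, 4, 15, 2, 7, 8, 9, 10, 11, 12, 16, 14, 3, 6]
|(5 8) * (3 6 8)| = |(3 6 8 5)| = 4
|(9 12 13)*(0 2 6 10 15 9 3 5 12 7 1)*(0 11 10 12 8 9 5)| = |(0 2 6 12 13 3)(1 11 10 15 5 8 9 7)| = 24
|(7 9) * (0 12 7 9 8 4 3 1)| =|(0 12 7 8 4 3 1)| =7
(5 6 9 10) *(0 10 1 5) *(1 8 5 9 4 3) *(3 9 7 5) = (0 10)(1 7 5 6 4 9 8 3) = [10, 7, 2, 1, 9, 6, 4, 5, 3, 8, 0]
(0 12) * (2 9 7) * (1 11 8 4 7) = (0 12)(1 11 8 4 7 2 9) = [12, 11, 9, 3, 7, 5, 6, 2, 4, 1, 10, 8, 0]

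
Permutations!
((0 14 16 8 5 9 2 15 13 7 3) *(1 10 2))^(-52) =[0, 1, 2, 3, 4, 5, 6, 7, 8, 9, 10, 11, 12, 13, 14, 15, 16] =(16)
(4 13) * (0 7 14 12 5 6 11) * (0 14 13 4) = [7, 1, 2, 3, 4, 6, 11, 13, 8, 9, 10, 14, 5, 0, 12] = (0 7 13)(5 6 11 14 12)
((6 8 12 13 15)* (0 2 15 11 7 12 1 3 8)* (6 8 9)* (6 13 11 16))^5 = (0 3)(1 6)(2 9)(7 11 12)(8 16)(13 15) = [3, 6, 9, 0, 4, 5, 1, 11, 16, 2, 10, 12, 7, 15, 14, 13, 8]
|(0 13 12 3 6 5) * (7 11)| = |(0 13 12 3 6 5)(7 11)| = 6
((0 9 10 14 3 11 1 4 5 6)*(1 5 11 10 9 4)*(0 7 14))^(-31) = (0 7 4 14 11 3 5 10 6) = [7, 1, 2, 5, 14, 10, 0, 4, 8, 9, 6, 3, 12, 13, 11]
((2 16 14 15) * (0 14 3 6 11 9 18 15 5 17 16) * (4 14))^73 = [11, 1, 6, 4, 9, 15, 14, 7, 8, 17, 10, 5, 12, 13, 18, 3, 0, 2, 16] = (0 11 5 15 3 4 9 17 2 6 14 18 16)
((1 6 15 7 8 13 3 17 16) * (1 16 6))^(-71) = (3 13 8 7 15 6 17) = [0, 1, 2, 13, 4, 5, 17, 15, 7, 9, 10, 11, 12, 8, 14, 6, 16, 3]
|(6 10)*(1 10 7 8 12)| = 6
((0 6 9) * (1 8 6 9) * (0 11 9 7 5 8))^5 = [1, 6, 2, 3, 4, 7, 8, 0, 5, 11, 10, 9] = (0 1 6 8 5 7)(9 11)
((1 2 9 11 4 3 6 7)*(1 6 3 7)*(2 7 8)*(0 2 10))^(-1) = (0 10 8 4 11 9 2)(1 6 7) = [10, 6, 0, 3, 11, 5, 7, 1, 4, 2, 8, 9]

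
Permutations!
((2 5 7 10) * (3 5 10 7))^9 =(2 10)(3 5) =[0, 1, 10, 5, 4, 3, 6, 7, 8, 9, 2]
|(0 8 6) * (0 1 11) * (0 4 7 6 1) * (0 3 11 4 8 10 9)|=21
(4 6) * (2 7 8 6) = [0, 1, 7, 3, 2, 5, 4, 8, 6] = (2 7 8 6 4)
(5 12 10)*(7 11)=(5 12 10)(7 11)=[0, 1, 2, 3, 4, 12, 6, 11, 8, 9, 5, 7, 10]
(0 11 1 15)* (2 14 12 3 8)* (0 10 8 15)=(0 11 1)(2 14 12 3 15 10 8)=[11, 0, 14, 15, 4, 5, 6, 7, 2, 9, 8, 1, 3, 13, 12, 10]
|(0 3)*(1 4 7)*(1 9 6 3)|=7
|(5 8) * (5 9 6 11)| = |(5 8 9 6 11)| = 5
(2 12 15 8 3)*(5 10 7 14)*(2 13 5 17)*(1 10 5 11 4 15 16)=(1 10 7 14 17 2 12 16)(3 13 11 4 15 8)=[0, 10, 12, 13, 15, 5, 6, 14, 3, 9, 7, 4, 16, 11, 17, 8, 1, 2]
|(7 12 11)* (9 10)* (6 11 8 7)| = |(6 11)(7 12 8)(9 10)| = 6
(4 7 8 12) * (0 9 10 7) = (0 9 10 7 8 12 4) = [9, 1, 2, 3, 0, 5, 6, 8, 12, 10, 7, 11, 4]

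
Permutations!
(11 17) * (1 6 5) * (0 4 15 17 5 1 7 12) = (0 4 15 17 11 5 7 12)(1 6) = [4, 6, 2, 3, 15, 7, 1, 12, 8, 9, 10, 5, 0, 13, 14, 17, 16, 11]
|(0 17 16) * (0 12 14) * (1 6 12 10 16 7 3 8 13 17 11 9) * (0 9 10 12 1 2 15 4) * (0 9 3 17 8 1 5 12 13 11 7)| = 60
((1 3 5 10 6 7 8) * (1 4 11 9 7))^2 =(1 5 6 3 10)(4 9 8 11 7) =[0, 5, 2, 10, 9, 6, 3, 4, 11, 8, 1, 7]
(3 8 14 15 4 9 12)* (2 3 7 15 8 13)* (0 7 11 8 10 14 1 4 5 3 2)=(0 7 15 5 3 13)(1 4 9 12 11 8)(10 14)=[7, 4, 2, 13, 9, 3, 6, 15, 1, 12, 14, 8, 11, 0, 10, 5]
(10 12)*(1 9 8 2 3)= (1 9 8 2 3)(10 12)= [0, 9, 3, 1, 4, 5, 6, 7, 2, 8, 12, 11, 10]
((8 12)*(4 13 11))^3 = (13)(8 12) = [0, 1, 2, 3, 4, 5, 6, 7, 12, 9, 10, 11, 8, 13]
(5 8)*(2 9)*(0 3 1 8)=(0 3 1 8 5)(2 9)=[3, 8, 9, 1, 4, 0, 6, 7, 5, 2]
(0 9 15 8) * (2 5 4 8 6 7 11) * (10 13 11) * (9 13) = (0 13 11 2 5 4 8)(6 7 10 9 15) = [13, 1, 5, 3, 8, 4, 7, 10, 0, 15, 9, 2, 12, 11, 14, 6]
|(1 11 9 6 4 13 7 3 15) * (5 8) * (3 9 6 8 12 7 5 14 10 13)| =24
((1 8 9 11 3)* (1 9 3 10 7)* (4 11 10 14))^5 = (1 7 10 9 3 8)(4 14 11) = [0, 7, 2, 8, 14, 5, 6, 10, 1, 3, 9, 4, 12, 13, 11]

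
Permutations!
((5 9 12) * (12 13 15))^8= (5 15 9 12 13)= [0, 1, 2, 3, 4, 15, 6, 7, 8, 12, 10, 11, 13, 5, 14, 9]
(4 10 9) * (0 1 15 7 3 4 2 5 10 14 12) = [1, 15, 5, 4, 14, 10, 6, 3, 8, 2, 9, 11, 0, 13, 12, 7] = (0 1 15 7 3 4 14 12)(2 5 10 9)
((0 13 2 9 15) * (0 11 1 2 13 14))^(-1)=[14, 11, 1, 3, 4, 5, 6, 7, 8, 2, 10, 15, 12, 13, 0, 9]=(0 14)(1 11 15 9 2)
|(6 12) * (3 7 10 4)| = 4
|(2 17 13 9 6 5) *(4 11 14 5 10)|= |(2 17 13 9 6 10 4 11 14 5)|= 10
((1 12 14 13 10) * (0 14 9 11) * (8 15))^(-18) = (15)(0 9 1 13)(10 14 11 12) = [9, 13, 2, 3, 4, 5, 6, 7, 8, 1, 14, 12, 10, 0, 11, 15]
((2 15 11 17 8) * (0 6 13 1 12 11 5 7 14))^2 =(0 13 12 17 2 5 14 6 1 11 8 15 7) =[13, 11, 5, 3, 4, 14, 1, 0, 15, 9, 10, 8, 17, 12, 6, 7, 16, 2]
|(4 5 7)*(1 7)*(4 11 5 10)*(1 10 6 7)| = 6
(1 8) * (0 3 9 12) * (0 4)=(0 3 9 12 4)(1 8)=[3, 8, 2, 9, 0, 5, 6, 7, 1, 12, 10, 11, 4]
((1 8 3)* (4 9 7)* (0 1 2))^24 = (9)(0 2 3 8 1) = [2, 0, 3, 8, 4, 5, 6, 7, 1, 9]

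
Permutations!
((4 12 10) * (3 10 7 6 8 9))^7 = (3 9 8 6 7 12 4 10) = [0, 1, 2, 9, 10, 5, 7, 12, 6, 8, 3, 11, 4]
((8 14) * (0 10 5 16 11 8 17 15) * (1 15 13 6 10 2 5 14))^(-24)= [0, 1, 2, 3, 4, 5, 10, 7, 8, 9, 14, 11, 12, 6, 17, 15, 16, 13]= (6 10 14 17 13)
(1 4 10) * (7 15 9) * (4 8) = (1 8 4 10)(7 15 9) = [0, 8, 2, 3, 10, 5, 6, 15, 4, 7, 1, 11, 12, 13, 14, 9]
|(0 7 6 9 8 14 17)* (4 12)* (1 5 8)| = |(0 7 6 9 1 5 8 14 17)(4 12)| = 18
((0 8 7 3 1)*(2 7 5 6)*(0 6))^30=(8)=[0, 1, 2, 3, 4, 5, 6, 7, 8]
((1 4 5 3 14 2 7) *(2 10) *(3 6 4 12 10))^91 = (1 12 10 2 7)(3 14)(4 5 6) = [0, 12, 7, 14, 5, 6, 4, 1, 8, 9, 2, 11, 10, 13, 3]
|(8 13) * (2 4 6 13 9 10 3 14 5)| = 10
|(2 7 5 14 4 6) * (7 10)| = 7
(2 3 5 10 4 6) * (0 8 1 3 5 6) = (0 8 1 3 6 2 5 10 4) = [8, 3, 5, 6, 0, 10, 2, 7, 1, 9, 4]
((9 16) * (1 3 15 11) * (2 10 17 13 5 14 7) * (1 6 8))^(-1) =(1 8 6 11 15 3)(2 7 14 5 13 17 10)(9 16) =[0, 8, 7, 1, 4, 13, 11, 14, 6, 16, 2, 15, 12, 17, 5, 3, 9, 10]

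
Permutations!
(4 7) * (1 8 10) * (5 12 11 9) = (1 8 10)(4 7)(5 12 11 9) = [0, 8, 2, 3, 7, 12, 6, 4, 10, 5, 1, 9, 11]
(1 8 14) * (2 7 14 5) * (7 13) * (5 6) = (1 8 6 5 2 13 7 14) = [0, 8, 13, 3, 4, 2, 5, 14, 6, 9, 10, 11, 12, 7, 1]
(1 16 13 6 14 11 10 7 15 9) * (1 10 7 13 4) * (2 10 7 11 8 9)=(1 16 4)(2 10 13 6 14 8 9 7 15)=[0, 16, 10, 3, 1, 5, 14, 15, 9, 7, 13, 11, 12, 6, 8, 2, 4]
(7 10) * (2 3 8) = [0, 1, 3, 8, 4, 5, 6, 10, 2, 9, 7] = (2 3 8)(7 10)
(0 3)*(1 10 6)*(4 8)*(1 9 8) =(0 3)(1 10 6 9 8 4) =[3, 10, 2, 0, 1, 5, 9, 7, 4, 8, 6]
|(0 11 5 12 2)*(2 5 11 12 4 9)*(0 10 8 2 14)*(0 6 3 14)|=|(0 12 5 4 9)(2 10 8)(3 14 6)|=15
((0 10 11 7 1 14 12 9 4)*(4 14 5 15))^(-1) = (0 4 15 5 1 7 11 10)(9 12 14) = [4, 7, 2, 3, 15, 1, 6, 11, 8, 12, 0, 10, 14, 13, 9, 5]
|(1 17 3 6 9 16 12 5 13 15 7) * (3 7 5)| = |(1 17 7)(3 6 9 16 12)(5 13 15)| = 15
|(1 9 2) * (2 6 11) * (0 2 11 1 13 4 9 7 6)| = |(0 2 13 4 9)(1 7 6)| = 15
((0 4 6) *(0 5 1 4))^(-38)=[0, 6, 2, 3, 5, 4, 1]=(1 6)(4 5)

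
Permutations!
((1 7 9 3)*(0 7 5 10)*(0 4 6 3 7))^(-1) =[0, 3, 2, 6, 10, 1, 4, 9, 8, 7, 5] =(1 3 6 4 10 5)(7 9)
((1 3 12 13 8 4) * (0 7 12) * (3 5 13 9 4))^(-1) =[3, 4, 2, 8, 9, 1, 6, 0, 13, 12, 10, 11, 7, 5] =(0 3 8 13 5 1 4 9 12 7)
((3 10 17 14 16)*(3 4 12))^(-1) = (3 12 4 16 14 17 10) = [0, 1, 2, 12, 16, 5, 6, 7, 8, 9, 3, 11, 4, 13, 17, 15, 14, 10]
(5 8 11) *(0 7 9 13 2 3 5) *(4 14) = (0 7 9 13 2 3 5 8 11)(4 14) = [7, 1, 3, 5, 14, 8, 6, 9, 11, 13, 10, 0, 12, 2, 4]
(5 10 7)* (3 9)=[0, 1, 2, 9, 4, 10, 6, 5, 8, 3, 7]=(3 9)(5 10 7)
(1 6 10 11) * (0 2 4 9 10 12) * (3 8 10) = [2, 6, 4, 8, 9, 5, 12, 7, 10, 3, 11, 1, 0] = (0 2 4 9 3 8 10 11 1 6 12)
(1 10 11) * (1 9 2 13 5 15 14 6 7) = [0, 10, 13, 3, 4, 15, 7, 1, 8, 2, 11, 9, 12, 5, 6, 14] = (1 10 11 9 2 13 5 15 14 6 7)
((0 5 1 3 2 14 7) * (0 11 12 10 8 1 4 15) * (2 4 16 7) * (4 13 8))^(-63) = [0, 3, 14, 13, 4, 5, 6, 7, 1, 9, 10, 11, 12, 8, 2, 15, 16] = (16)(1 3 13 8)(2 14)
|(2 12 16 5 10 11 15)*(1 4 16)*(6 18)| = |(1 4 16 5 10 11 15 2 12)(6 18)| = 18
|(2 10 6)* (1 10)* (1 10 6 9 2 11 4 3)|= |(1 6 11 4 3)(2 10 9)|= 15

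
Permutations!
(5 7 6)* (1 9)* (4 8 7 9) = (1 4 8 7 6 5 9) = [0, 4, 2, 3, 8, 9, 5, 6, 7, 1]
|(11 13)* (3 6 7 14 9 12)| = 6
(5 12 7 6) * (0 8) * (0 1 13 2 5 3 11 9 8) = (1 13 2 5 12 7 6 3 11 9 8) = [0, 13, 5, 11, 4, 12, 3, 6, 1, 8, 10, 9, 7, 2]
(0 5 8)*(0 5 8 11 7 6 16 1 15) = [8, 15, 2, 3, 4, 11, 16, 6, 5, 9, 10, 7, 12, 13, 14, 0, 1] = (0 8 5 11 7 6 16 1 15)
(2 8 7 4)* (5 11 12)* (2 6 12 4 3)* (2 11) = (2 8 7 3 11 4 6 12 5) = [0, 1, 8, 11, 6, 2, 12, 3, 7, 9, 10, 4, 5]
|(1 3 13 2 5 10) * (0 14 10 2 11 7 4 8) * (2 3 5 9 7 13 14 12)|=70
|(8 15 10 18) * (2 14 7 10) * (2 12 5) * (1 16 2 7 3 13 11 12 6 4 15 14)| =|(1 16 2)(3 13 11 12 5 7 10 18 8 14)(4 15 6)| =30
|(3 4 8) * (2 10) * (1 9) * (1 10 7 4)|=8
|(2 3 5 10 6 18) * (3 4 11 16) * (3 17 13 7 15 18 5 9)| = 18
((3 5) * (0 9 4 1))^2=(0 4)(1 9)=[4, 9, 2, 3, 0, 5, 6, 7, 8, 1]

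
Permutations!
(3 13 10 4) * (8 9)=(3 13 10 4)(8 9)=[0, 1, 2, 13, 3, 5, 6, 7, 9, 8, 4, 11, 12, 10]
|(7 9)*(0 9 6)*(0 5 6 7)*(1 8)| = 2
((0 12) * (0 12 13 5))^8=[5, 1, 2, 3, 4, 13, 6, 7, 8, 9, 10, 11, 12, 0]=(0 5 13)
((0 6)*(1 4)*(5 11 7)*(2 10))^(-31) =(0 6)(1 4)(2 10)(5 7 11) =[6, 4, 10, 3, 1, 7, 0, 11, 8, 9, 2, 5]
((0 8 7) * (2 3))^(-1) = (0 7 8)(2 3) = [7, 1, 3, 2, 4, 5, 6, 8, 0]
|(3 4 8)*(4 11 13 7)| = |(3 11 13 7 4 8)| = 6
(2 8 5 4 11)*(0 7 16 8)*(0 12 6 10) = (0 7 16 8 5 4 11 2 12 6 10) = [7, 1, 12, 3, 11, 4, 10, 16, 5, 9, 0, 2, 6, 13, 14, 15, 8]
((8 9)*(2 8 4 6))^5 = (9) = [0, 1, 2, 3, 4, 5, 6, 7, 8, 9]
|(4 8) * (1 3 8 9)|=|(1 3 8 4 9)|=5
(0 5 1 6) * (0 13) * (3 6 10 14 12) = (0 5 1 10 14 12 3 6 13) = [5, 10, 2, 6, 4, 1, 13, 7, 8, 9, 14, 11, 3, 0, 12]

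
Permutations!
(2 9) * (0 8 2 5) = [8, 1, 9, 3, 4, 0, 6, 7, 2, 5] = (0 8 2 9 5)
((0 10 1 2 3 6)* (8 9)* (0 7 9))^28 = [10, 2, 3, 6, 4, 5, 7, 9, 0, 8, 1] = (0 10 1 2 3 6 7 9 8)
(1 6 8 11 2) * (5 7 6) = (1 5 7 6 8 11 2) = [0, 5, 1, 3, 4, 7, 8, 6, 11, 9, 10, 2]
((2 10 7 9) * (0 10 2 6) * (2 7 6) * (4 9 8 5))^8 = [6, 1, 8, 3, 2, 9, 10, 5, 4, 7, 0] = (0 6 10)(2 8 4)(5 9 7)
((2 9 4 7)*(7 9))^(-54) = [0, 1, 2, 3, 4, 5, 6, 7, 8, 9] = (9)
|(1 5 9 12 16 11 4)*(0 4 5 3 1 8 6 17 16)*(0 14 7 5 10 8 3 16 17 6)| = 40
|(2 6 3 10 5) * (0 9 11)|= 15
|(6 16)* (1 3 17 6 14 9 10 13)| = |(1 3 17 6 16 14 9 10 13)| = 9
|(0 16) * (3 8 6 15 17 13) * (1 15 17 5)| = |(0 16)(1 15 5)(3 8 6 17 13)| = 30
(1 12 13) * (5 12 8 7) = (1 8 7 5 12 13) = [0, 8, 2, 3, 4, 12, 6, 5, 7, 9, 10, 11, 13, 1]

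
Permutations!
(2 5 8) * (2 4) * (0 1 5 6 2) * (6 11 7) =[1, 5, 11, 3, 0, 8, 2, 6, 4, 9, 10, 7] =(0 1 5 8 4)(2 11 7 6)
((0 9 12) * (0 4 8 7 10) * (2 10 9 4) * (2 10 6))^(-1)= (0 10 12 9 7 8 4)(2 6)= [10, 1, 6, 3, 0, 5, 2, 8, 4, 7, 12, 11, 9]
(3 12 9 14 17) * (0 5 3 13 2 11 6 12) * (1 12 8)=(0 5 3)(1 12 9 14 17 13 2 11 6 8)=[5, 12, 11, 0, 4, 3, 8, 7, 1, 14, 10, 6, 9, 2, 17, 15, 16, 13]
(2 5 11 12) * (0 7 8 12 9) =(0 7 8 12 2 5 11 9) =[7, 1, 5, 3, 4, 11, 6, 8, 12, 0, 10, 9, 2]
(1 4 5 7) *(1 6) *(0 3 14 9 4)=(0 3 14 9 4 5 7 6 1)=[3, 0, 2, 14, 5, 7, 1, 6, 8, 4, 10, 11, 12, 13, 9]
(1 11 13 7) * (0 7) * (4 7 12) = [12, 11, 2, 3, 7, 5, 6, 1, 8, 9, 10, 13, 4, 0] = (0 12 4 7 1 11 13)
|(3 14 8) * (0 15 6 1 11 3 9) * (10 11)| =10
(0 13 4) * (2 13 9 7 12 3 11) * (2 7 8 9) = [2, 1, 13, 11, 0, 5, 6, 12, 9, 8, 10, 7, 3, 4] = (0 2 13 4)(3 11 7 12)(8 9)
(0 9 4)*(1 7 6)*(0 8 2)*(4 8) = [9, 7, 0, 3, 4, 5, 1, 6, 2, 8] = (0 9 8 2)(1 7 6)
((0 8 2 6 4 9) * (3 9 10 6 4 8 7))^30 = (10)(0 3)(7 9) = [3, 1, 2, 0, 4, 5, 6, 9, 8, 7, 10]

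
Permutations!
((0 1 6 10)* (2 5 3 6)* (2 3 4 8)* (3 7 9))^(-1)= (0 10 6 3 9 7 1)(2 8 4 5)= [10, 0, 8, 9, 5, 2, 3, 1, 4, 7, 6]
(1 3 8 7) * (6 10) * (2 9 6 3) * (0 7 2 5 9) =[7, 5, 0, 8, 4, 9, 10, 1, 2, 6, 3] =(0 7 1 5 9 6 10 3 8 2)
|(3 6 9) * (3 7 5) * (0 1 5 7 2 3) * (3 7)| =15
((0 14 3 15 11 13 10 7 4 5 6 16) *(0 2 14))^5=[0, 1, 13, 7, 14, 3, 15, 2, 8, 9, 16, 5, 12, 6, 10, 4, 11]=(2 13 6 15 4 14 10 16 11 5 3 7)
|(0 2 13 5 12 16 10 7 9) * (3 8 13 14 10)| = 6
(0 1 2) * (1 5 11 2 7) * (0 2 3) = [5, 7, 2, 0, 4, 11, 6, 1, 8, 9, 10, 3] = (0 5 11 3)(1 7)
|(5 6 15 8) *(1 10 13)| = 12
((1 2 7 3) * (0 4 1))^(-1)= (0 3 7 2 1 4)= [3, 4, 1, 7, 0, 5, 6, 2]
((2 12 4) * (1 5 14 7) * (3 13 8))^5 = (1 5 14 7)(2 4 12)(3 8 13) = [0, 5, 4, 8, 12, 14, 6, 1, 13, 9, 10, 11, 2, 3, 7]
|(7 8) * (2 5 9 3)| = 4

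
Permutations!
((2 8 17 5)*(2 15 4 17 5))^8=(2 5 4)(8 15 17)=[0, 1, 5, 3, 2, 4, 6, 7, 15, 9, 10, 11, 12, 13, 14, 17, 16, 8]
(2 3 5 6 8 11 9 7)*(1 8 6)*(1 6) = (1 8 11 9 7 2 3 5 6) = [0, 8, 3, 5, 4, 6, 1, 2, 11, 7, 10, 9]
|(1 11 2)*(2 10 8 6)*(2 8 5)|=10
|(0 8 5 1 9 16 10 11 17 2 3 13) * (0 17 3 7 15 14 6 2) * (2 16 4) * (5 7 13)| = |(0 8 7 15 14 6 16 10 11 3 5 1 9 4 2 13 17)| = 17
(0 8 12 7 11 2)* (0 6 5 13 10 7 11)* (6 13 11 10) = (0 8 12 10 7)(2 13 6 5 11) = [8, 1, 13, 3, 4, 11, 5, 0, 12, 9, 7, 2, 10, 6]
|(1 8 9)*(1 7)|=4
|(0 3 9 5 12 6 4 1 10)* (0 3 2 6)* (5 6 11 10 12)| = 10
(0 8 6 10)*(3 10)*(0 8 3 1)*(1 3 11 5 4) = [11, 0, 2, 10, 1, 4, 3, 7, 6, 9, 8, 5] = (0 11 5 4 1)(3 10 8 6)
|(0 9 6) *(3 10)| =|(0 9 6)(3 10)| =6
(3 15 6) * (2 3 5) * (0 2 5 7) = (0 2 3 15 6 7) = [2, 1, 3, 15, 4, 5, 7, 0, 8, 9, 10, 11, 12, 13, 14, 6]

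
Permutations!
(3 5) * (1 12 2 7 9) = (1 12 2 7 9)(3 5) = [0, 12, 7, 5, 4, 3, 6, 9, 8, 1, 10, 11, 2]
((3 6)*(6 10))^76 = (3 10 6) = [0, 1, 2, 10, 4, 5, 3, 7, 8, 9, 6]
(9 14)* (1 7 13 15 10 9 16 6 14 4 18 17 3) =(1 7 13 15 10 9 4 18 17 3)(6 14 16) =[0, 7, 2, 1, 18, 5, 14, 13, 8, 4, 9, 11, 12, 15, 16, 10, 6, 3, 17]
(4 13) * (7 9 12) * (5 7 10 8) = [0, 1, 2, 3, 13, 7, 6, 9, 5, 12, 8, 11, 10, 4] = (4 13)(5 7 9 12 10 8)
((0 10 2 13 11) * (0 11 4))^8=(0 13 10 4 2)=[13, 1, 0, 3, 2, 5, 6, 7, 8, 9, 4, 11, 12, 10]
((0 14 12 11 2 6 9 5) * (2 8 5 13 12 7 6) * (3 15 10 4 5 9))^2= (0 7 3 10 5 14 6 15 4)(8 13 11 9 12)= [7, 1, 2, 10, 0, 14, 15, 3, 13, 12, 5, 9, 8, 11, 6, 4]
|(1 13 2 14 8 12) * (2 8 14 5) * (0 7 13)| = |(14)(0 7 13 8 12 1)(2 5)| = 6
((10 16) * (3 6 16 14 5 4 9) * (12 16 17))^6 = (3 14 17 4 16)(5 12 9 10 6) = [0, 1, 2, 14, 16, 12, 5, 7, 8, 10, 6, 11, 9, 13, 17, 15, 3, 4]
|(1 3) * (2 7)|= 2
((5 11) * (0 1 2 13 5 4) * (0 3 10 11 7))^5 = (0 7 5 13 2 1)(3 10 11 4) = [7, 0, 1, 10, 3, 13, 6, 5, 8, 9, 11, 4, 12, 2]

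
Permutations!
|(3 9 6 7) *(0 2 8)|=|(0 2 8)(3 9 6 7)|=12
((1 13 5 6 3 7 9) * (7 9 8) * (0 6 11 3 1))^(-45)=(0 13 3 6 5 9 1 11)(7 8)=[13, 11, 2, 6, 4, 9, 5, 8, 7, 1, 10, 0, 12, 3]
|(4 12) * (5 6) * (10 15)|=2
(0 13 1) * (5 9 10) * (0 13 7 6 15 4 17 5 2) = (0 7 6 15 4 17 5 9 10 2)(1 13) = [7, 13, 0, 3, 17, 9, 15, 6, 8, 10, 2, 11, 12, 1, 14, 4, 16, 5]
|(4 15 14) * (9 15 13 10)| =|(4 13 10 9 15 14)| =6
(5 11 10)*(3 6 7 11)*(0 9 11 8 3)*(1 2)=[9, 2, 1, 6, 4, 0, 7, 8, 3, 11, 5, 10]=(0 9 11 10 5)(1 2)(3 6 7 8)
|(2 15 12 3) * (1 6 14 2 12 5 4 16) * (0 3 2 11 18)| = 13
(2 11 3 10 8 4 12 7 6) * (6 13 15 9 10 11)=(2 6)(3 11)(4 12 7 13 15 9 10 8)=[0, 1, 6, 11, 12, 5, 2, 13, 4, 10, 8, 3, 7, 15, 14, 9]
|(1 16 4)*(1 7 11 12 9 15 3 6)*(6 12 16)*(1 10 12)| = |(1 6 10 12 9 15 3)(4 7 11 16)| = 28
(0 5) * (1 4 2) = (0 5)(1 4 2) = [5, 4, 1, 3, 2, 0]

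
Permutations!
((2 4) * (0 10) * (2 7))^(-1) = [10, 1, 7, 3, 2, 5, 6, 4, 8, 9, 0] = (0 10)(2 7 4)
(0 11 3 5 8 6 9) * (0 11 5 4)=(0 5 8 6 9 11 3 4)=[5, 1, 2, 4, 0, 8, 9, 7, 6, 11, 10, 3]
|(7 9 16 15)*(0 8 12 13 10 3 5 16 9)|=10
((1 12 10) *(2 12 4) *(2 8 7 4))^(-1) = (1 10 12 2)(4 7 8) = [0, 10, 1, 3, 7, 5, 6, 8, 4, 9, 12, 11, 2]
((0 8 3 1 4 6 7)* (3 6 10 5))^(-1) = (0 7 6 8)(1 3 5 10 4) = [7, 3, 2, 5, 1, 10, 8, 6, 0, 9, 4]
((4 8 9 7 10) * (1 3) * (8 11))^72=(11)=[0, 1, 2, 3, 4, 5, 6, 7, 8, 9, 10, 11]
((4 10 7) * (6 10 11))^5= [0, 1, 2, 3, 4, 5, 6, 7, 8, 9, 10, 11]= (11)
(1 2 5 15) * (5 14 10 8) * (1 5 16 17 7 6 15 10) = (1 2 14)(5 10 8 16 17 7 6 15) = [0, 2, 14, 3, 4, 10, 15, 6, 16, 9, 8, 11, 12, 13, 1, 5, 17, 7]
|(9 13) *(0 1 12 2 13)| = |(0 1 12 2 13 9)| = 6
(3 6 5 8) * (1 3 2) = (1 3 6 5 8 2) = [0, 3, 1, 6, 4, 8, 5, 7, 2]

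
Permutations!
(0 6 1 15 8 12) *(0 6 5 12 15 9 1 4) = (0 5 12 6 4)(1 9)(8 15) = [5, 9, 2, 3, 0, 12, 4, 7, 15, 1, 10, 11, 6, 13, 14, 8]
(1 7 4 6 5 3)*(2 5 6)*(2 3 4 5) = (1 7 5 4 3) = [0, 7, 2, 1, 3, 4, 6, 5]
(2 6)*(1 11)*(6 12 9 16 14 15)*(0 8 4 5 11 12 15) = (0 8 4 5 11 1 12 9 16 14)(2 15 6) = [8, 12, 15, 3, 5, 11, 2, 7, 4, 16, 10, 1, 9, 13, 0, 6, 14]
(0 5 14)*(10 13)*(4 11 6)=(0 5 14)(4 11 6)(10 13)=[5, 1, 2, 3, 11, 14, 4, 7, 8, 9, 13, 6, 12, 10, 0]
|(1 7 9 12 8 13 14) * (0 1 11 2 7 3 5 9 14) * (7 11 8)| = |(0 1 3 5 9 12 7 14 8 13)(2 11)| = 10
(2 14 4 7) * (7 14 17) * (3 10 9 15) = [0, 1, 17, 10, 14, 5, 6, 2, 8, 15, 9, 11, 12, 13, 4, 3, 16, 7] = (2 17 7)(3 10 9 15)(4 14)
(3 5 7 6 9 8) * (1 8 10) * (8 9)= (1 9 10)(3 5 7 6 8)= [0, 9, 2, 5, 4, 7, 8, 6, 3, 10, 1]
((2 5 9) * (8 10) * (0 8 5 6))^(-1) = (0 6 2 9 5 10 8) = [6, 1, 9, 3, 4, 10, 2, 7, 0, 5, 8]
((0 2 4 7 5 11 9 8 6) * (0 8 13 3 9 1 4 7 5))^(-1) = (0 7 2)(1 11 5 4)(3 13 9)(6 8) = [7, 11, 0, 13, 1, 4, 8, 2, 6, 3, 10, 5, 12, 9]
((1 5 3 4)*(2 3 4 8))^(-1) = (1 4 5)(2 8 3) = [0, 4, 8, 2, 5, 1, 6, 7, 3]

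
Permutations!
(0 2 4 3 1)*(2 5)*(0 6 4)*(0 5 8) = (0 8)(1 6 4 3)(2 5) = [8, 6, 5, 1, 3, 2, 4, 7, 0]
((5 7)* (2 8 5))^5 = (2 8 5 7) = [0, 1, 8, 3, 4, 7, 6, 2, 5]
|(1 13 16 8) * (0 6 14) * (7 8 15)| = 6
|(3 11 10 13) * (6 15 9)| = |(3 11 10 13)(6 15 9)| = 12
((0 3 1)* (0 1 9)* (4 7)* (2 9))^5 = (0 3 2 9)(4 7) = [3, 1, 9, 2, 7, 5, 6, 4, 8, 0]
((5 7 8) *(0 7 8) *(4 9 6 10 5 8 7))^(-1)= (0 7 5 10 6 9 4)= [7, 1, 2, 3, 0, 10, 9, 5, 8, 4, 6]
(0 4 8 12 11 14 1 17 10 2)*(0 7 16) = (0 4 8 12 11 14 1 17 10 2 7 16) = [4, 17, 7, 3, 8, 5, 6, 16, 12, 9, 2, 14, 11, 13, 1, 15, 0, 10]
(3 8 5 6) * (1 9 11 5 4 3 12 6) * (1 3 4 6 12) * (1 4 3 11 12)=(1 9 12)(3 8 6 4)(5 11)=[0, 9, 2, 8, 3, 11, 4, 7, 6, 12, 10, 5, 1]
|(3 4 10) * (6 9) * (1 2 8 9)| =15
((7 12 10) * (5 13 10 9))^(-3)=(5 7)(9 10)(12 13)=[0, 1, 2, 3, 4, 7, 6, 5, 8, 10, 9, 11, 13, 12]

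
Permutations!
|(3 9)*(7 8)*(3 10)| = 6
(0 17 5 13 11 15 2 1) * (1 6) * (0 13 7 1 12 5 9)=(0 17 9)(1 13 11 15 2 6 12 5 7)=[17, 13, 6, 3, 4, 7, 12, 1, 8, 0, 10, 15, 5, 11, 14, 2, 16, 9]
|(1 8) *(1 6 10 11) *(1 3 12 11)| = |(1 8 6 10)(3 12 11)| = 12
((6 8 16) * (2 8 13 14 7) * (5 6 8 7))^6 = (16)(5 13)(6 14) = [0, 1, 2, 3, 4, 13, 14, 7, 8, 9, 10, 11, 12, 5, 6, 15, 16]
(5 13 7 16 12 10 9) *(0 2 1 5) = [2, 5, 1, 3, 4, 13, 6, 16, 8, 0, 9, 11, 10, 7, 14, 15, 12] = (0 2 1 5 13 7 16 12 10 9)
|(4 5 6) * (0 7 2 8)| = 12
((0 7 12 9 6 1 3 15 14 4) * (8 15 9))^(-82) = (0 12 15 4 7 8 14)(1 9)(3 6) = [12, 9, 2, 6, 7, 5, 3, 8, 14, 1, 10, 11, 15, 13, 0, 4]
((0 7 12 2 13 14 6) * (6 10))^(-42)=(0 10 13 12)(2 7 6 14)=[10, 1, 7, 3, 4, 5, 14, 6, 8, 9, 13, 11, 0, 12, 2]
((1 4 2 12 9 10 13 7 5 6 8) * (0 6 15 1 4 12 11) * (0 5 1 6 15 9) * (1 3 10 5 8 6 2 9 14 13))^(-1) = (0 12 1 10 3 7 13 14 5 9 4 8 11 2 15) = [12, 10, 15, 7, 8, 9, 6, 13, 11, 4, 3, 2, 1, 14, 5, 0]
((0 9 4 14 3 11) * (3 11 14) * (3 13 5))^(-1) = [11, 1, 2, 5, 9, 13, 6, 7, 8, 0, 10, 14, 12, 4, 3] = (0 11 14 3 5 13 4 9)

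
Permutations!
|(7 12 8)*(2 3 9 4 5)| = 15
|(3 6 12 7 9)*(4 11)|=10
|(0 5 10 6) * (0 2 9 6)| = 3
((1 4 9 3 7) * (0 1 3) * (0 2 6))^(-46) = (0 4 2)(1 9 6) = [4, 9, 0, 3, 2, 5, 1, 7, 8, 6]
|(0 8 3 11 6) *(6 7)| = 6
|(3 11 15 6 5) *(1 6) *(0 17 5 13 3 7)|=12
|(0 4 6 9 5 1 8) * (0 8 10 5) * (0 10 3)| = 8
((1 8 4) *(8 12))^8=(12)=[0, 1, 2, 3, 4, 5, 6, 7, 8, 9, 10, 11, 12]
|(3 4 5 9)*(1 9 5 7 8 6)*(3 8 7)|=4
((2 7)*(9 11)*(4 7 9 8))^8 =(2 11 4)(7 9 8) =[0, 1, 11, 3, 2, 5, 6, 9, 7, 8, 10, 4]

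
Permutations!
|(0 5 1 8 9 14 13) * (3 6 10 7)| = |(0 5 1 8 9 14 13)(3 6 10 7)| = 28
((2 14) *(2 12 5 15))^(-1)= (2 15 5 12 14)= [0, 1, 15, 3, 4, 12, 6, 7, 8, 9, 10, 11, 14, 13, 2, 5]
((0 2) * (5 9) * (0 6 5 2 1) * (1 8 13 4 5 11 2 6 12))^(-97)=(0 13 5 6 2 1 8 4 9 11 12)=[13, 8, 1, 3, 9, 6, 2, 7, 4, 11, 10, 12, 0, 5]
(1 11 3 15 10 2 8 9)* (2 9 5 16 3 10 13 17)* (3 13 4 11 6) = (1 6 3 15 4 11 10 9)(2 8 5 16 13 17) = [0, 6, 8, 15, 11, 16, 3, 7, 5, 1, 9, 10, 12, 17, 14, 4, 13, 2]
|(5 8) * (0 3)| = 2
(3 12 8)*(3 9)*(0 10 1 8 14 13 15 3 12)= (0 10 1 8 9 12 14 13 15 3)= [10, 8, 2, 0, 4, 5, 6, 7, 9, 12, 1, 11, 14, 15, 13, 3]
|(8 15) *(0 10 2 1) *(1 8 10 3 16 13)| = |(0 3 16 13 1)(2 8 15 10)| = 20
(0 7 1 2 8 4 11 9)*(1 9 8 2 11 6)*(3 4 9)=(0 7 3 4 6 1 11 8 9)=[7, 11, 2, 4, 6, 5, 1, 3, 9, 0, 10, 8]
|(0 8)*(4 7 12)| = |(0 8)(4 7 12)| = 6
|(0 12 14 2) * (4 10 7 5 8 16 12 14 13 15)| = 9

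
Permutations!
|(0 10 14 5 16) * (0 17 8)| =7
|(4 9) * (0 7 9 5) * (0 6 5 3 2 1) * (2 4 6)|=|(0 7 9 6 5 2 1)(3 4)|=14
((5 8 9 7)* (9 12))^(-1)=(5 7 9 12 8)=[0, 1, 2, 3, 4, 7, 6, 9, 5, 12, 10, 11, 8]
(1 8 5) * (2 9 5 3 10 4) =(1 8 3 10 4 2 9 5) =[0, 8, 9, 10, 2, 1, 6, 7, 3, 5, 4]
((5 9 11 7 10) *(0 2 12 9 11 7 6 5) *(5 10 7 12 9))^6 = [6, 1, 10, 3, 4, 9, 5, 7, 8, 0, 11, 12, 2] = (0 6 5 9)(2 10 11 12)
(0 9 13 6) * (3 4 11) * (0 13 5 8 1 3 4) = (0 9 5 8 1 3)(4 11)(6 13) = [9, 3, 2, 0, 11, 8, 13, 7, 1, 5, 10, 4, 12, 6]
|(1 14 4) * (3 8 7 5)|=|(1 14 4)(3 8 7 5)|=12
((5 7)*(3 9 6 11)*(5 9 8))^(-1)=(3 11 6 9 7 5 8)=[0, 1, 2, 11, 4, 8, 9, 5, 3, 7, 10, 6]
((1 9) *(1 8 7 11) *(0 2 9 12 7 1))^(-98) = (0 7 1 9)(2 11 12 8) = [7, 9, 11, 3, 4, 5, 6, 1, 2, 0, 10, 12, 8]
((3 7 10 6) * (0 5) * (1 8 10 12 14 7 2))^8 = [0, 10, 8, 1, 4, 5, 2, 14, 6, 9, 3, 11, 7, 13, 12] = (1 10 3)(2 8 6)(7 14 12)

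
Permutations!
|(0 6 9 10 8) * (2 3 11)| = |(0 6 9 10 8)(2 3 11)| = 15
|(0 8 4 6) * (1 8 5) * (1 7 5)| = 10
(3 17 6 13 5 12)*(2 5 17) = (2 5 12 3)(6 13 17) = [0, 1, 5, 2, 4, 12, 13, 7, 8, 9, 10, 11, 3, 17, 14, 15, 16, 6]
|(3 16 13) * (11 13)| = 4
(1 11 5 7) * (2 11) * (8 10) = (1 2 11 5 7)(8 10) = [0, 2, 11, 3, 4, 7, 6, 1, 10, 9, 8, 5]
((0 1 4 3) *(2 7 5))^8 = (2 5 7) = [0, 1, 5, 3, 4, 7, 6, 2]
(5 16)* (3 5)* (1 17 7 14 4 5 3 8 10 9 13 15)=(1 17 7 14 4 5 16 8 10 9 13 15)=[0, 17, 2, 3, 5, 16, 6, 14, 10, 13, 9, 11, 12, 15, 4, 1, 8, 7]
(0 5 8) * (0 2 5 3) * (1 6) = (0 3)(1 6)(2 5 8) = [3, 6, 5, 0, 4, 8, 1, 7, 2]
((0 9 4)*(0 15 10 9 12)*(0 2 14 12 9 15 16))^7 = [16, 1, 14, 3, 9, 5, 6, 7, 8, 0, 15, 11, 2, 13, 12, 10, 4] = (0 16 4 9)(2 14 12)(10 15)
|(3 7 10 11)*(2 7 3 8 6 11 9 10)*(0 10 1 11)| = |(0 10 9 1 11 8 6)(2 7)| = 14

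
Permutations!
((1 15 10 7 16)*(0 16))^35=(0 7 10 15 1 16)=[7, 16, 2, 3, 4, 5, 6, 10, 8, 9, 15, 11, 12, 13, 14, 1, 0]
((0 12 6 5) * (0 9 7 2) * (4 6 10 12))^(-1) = (0 2 7 9 5 6 4)(10 12) = [2, 1, 7, 3, 0, 6, 4, 9, 8, 5, 12, 11, 10]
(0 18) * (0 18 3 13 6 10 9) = (18)(0 3 13 6 10 9) = [3, 1, 2, 13, 4, 5, 10, 7, 8, 0, 9, 11, 12, 6, 14, 15, 16, 17, 18]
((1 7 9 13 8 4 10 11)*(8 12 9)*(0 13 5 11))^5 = (0 11 10 5 4 9 8 12 7 13 1) = [11, 0, 2, 3, 9, 4, 6, 13, 12, 8, 5, 10, 7, 1]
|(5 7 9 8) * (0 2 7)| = |(0 2 7 9 8 5)| = 6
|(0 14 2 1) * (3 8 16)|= 12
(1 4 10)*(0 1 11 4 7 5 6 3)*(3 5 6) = (0 1 7 6 5 3)(4 10 11) = [1, 7, 2, 0, 10, 3, 5, 6, 8, 9, 11, 4]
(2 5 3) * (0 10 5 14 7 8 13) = [10, 1, 14, 2, 4, 3, 6, 8, 13, 9, 5, 11, 12, 0, 7] = (0 10 5 3 2 14 7 8 13)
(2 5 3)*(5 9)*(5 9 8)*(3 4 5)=(9)(2 8 3)(4 5)=[0, 1, 8, 2, 5, 4, 6, 7, 3, 9]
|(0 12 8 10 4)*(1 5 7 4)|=8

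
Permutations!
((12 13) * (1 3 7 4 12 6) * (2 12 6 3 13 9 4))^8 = (1 6 4 9 12 2 7 3 13) = [0, 6, 7, 13, 9, 5, 4, 3, 8, 12, 10, 11, 2, 1]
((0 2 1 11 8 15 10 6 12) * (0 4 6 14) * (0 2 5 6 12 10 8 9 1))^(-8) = (15)(0 14 6)(1 11 9)(2 10 5) = [14, 11, 10, 3, 4, 2, 0, 7, 8, 1, 5, 9, 12, 13, 6, 15]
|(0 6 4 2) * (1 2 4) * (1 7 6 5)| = 4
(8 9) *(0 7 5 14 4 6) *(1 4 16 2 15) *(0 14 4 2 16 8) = (16)(0 7 5 4 6 14 8 9)(1 2 15) = [7, 2, 15, 3, 6, 4, 14, 5, 9, 0, 10, 11, 12, 13, 8, 1, 16]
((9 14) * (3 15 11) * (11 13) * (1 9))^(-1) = (1 14 9)(3 11 13 15) = [0, 14, 2, 11, 4, 5, 6, 7, 8, 1, 10, 13, 12, 15, 9, 3]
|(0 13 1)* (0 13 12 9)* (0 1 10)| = |(0 12 9 1 13 10)| = 6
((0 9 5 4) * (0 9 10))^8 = (10)(4 5 9) = [0, 1, 2, 3, 5, 9, 6, 7, 8, 4, 10]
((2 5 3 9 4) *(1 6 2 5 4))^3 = (1 4 9 2 3 6 5) = [0, 4, 3, 6, 9, 1, 5, 7, 8, 2]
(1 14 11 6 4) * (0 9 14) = (0 9 14 11 6 4 1) = [9, 0, 2, 3, 1, 5, 4, 7, 8, 14, 10, 6, 12, 13, 11]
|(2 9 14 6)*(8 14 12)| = 6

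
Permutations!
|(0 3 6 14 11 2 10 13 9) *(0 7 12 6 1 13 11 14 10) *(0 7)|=30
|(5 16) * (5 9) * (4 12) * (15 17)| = |(4 12)(5 16 9)(15 17)| = 6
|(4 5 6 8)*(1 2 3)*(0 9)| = |(0 9)(1 2 3)(4 5 6 8)| = 12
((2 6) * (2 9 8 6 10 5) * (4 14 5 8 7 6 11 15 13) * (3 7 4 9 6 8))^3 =(2 7 15 4)(3 11 9 5)(8 13 14 10) =[0, 1, 7, 11, 2, 3, 6, 15, 13, 5, 8, 9, 12, 14, 10, 4]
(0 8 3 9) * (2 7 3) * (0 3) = (0 8 2 7)(3 9) = [8, 1, 7, 9, 4, 5, 6, 0, 2, 3]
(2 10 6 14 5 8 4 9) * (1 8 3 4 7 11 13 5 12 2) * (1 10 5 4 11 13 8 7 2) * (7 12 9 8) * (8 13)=(1 12)(2 5 3 11 7 8)(4 13)(6 14 9 10)=[0, 12, 5, 11, 13, 3, 14, 8, 2, 10, 6, 7, 1, 4, 9]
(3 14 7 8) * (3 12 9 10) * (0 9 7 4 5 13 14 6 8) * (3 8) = (0 9 10 8 12 7)(3 6)(4 5 13 14) = [9, 1, 2, 6, 5, 13, 3, 0, 12, 10, 8, 11, 7, 14, 4]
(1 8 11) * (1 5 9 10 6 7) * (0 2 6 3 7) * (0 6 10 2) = [0, 8, 10, 7, 4, 9, 6, 1, 11, 2, 3, 5] = (1 8 11 5 9 2 10 3 7)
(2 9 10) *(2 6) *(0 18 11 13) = (0 18 11 13)(2 9 10 6) = [18, 1, 9, 3, 4, 5, 2, 7, 8, 10, 6, 13, 12, 0, 14, 15, 16, 17, 11]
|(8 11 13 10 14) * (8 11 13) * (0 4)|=10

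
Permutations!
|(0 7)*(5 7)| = |(0 5 7)| = 3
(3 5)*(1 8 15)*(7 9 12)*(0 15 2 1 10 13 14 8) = (0 15 10 13 14 8 2 1)(3 5)(7 9 12) = [15, 0, 1, 5, 4, 3, 6, 9, 2, 12, 13, 11, 7, 14, 8, 10]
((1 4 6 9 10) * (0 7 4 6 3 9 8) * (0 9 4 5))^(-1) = [5, 10, 2, 4, 3, 7, 1, 0, 6, 8, 9] = (0 5 7)(1 10 9 8 6)(3 4)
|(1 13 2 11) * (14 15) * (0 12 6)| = 12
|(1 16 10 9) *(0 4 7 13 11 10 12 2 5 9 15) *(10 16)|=13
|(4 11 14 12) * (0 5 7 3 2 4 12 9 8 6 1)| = 12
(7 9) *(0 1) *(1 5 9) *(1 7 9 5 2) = (9)(0 2 1) = [2, 0, 1, 3, 4, 5, 6, 7, 8, 9]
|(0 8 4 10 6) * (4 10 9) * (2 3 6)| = 6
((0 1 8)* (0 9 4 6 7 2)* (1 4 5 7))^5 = [9, 2, 8, 3, 5, 6, 7, 1, 0, 4] = (0 9 4 5 6 7 1 2 8)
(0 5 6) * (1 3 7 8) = (0 5 6)(1 3 7 8) = [5, 3, 2, 7, 4, 6, 0, 8, 1]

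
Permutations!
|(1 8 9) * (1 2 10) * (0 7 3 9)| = 8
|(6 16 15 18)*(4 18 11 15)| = 4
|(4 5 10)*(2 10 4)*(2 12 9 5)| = |(2 10 12 9 5 4)| = 6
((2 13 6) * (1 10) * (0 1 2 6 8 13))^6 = [10, 2, 1, 3, 4, 5, 6, 7, 8, 9, 0, 11, 12, 13] = (13)(0 10)(1 2)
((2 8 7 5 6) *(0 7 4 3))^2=(0 5 2 4)(3 7 6 8)=[5, 1, 4, 7, 0, 2, 8, 6, 3]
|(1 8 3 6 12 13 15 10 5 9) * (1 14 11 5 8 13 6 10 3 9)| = 10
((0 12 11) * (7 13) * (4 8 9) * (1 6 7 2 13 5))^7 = [12, 5, 13, 3, 8, 7, 1, 6, 9, 4, 10, 0, 11, 2] = (0 12 11)(1 5 7 6)(2 13)(4 8 9)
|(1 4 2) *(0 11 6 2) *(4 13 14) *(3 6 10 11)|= 8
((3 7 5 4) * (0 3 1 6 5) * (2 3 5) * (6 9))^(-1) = (0 7 3 2 6 9 1 4 5) = [7, 4, 6, 2, 5, 0, 9, 3, 8, 1]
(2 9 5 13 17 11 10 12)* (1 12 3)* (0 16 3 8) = (0 16 3 1 12 2 9 5 13 17 11 10 8) = [16, 12, 9, 1, 4, 13, 6, 7, 0, 5, 8, 10, 2, 17, 14, 15, 3, 11]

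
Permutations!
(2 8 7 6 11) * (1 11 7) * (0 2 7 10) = [2, 11, 8, 3, 4, 5, 10, 6, 1, 9, 0, 7] = (0 2 8 1 11 7 6 10)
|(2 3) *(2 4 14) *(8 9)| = 4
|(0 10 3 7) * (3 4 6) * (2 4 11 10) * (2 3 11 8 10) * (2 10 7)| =9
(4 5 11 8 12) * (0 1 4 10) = (0 1 4 5 11 8 12 10) = [1, 4, 2, 3, 5, 11, 6, 7, 12, 9, 0, 8, 10]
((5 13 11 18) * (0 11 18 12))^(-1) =(0 12 11)(5 18 13) =[12, 1, 2, 3, 4, 18, 6, 7, 8, 9, 10, 0, 11, 5, 14, 15, 16, 17, 13]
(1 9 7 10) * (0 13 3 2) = [13, 9, 0, 2, 4, 5, 6, 10, 8, 7, 1, 11, 12, 3] = (0 13 3 2)(1 9 7 10)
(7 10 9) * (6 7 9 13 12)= (6 7 10 13 12)= [0, 1, 2, 3, 4, 5, 7, 10, 8, 9, 13, 11, 6, 12]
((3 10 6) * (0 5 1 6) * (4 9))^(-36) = (10) = [0, 1, 2, 3, 4, 5, 6, 7, 8, 9, 10]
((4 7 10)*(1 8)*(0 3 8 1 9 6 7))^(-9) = [4, 1, 2, 0, 10, 5, 9, 6, 3, 8, 7] = (0 4 10 7 6 9 8 3)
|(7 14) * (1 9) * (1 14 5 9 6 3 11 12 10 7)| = |(1 6 3 11 12 10 7 5 9 14)| = 10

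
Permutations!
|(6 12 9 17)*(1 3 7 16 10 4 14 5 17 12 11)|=22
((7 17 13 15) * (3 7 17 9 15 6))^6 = [0, 1, 2, 6, 4, 5, 13, 3, 8, 7, 10, 11, 12, 17, 14, 9, 16, 15] = (3 6 13 17 15 9 7)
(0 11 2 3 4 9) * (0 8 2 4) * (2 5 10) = (0 11 4 9 8 5 10 2 3) = [11, 1, 3, 0, 9, 10, 6, 7, 5, 8, 2, 4]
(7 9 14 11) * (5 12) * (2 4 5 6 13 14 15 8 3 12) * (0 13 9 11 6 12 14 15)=[13, 1, 4, 14, 5, 2, 9, 11, 3, 0, 10, 7, 12, 15, 6, 8]=(0 13 15 8 3 14 6 9)(2 4 5)(7 11)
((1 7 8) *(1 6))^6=(1 8)(6 7)=[0, 8, 2, 3, 4, 5, 7, 6, 1]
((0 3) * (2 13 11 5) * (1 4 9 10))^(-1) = (0 3)(1 10 9 4)(2 5 11 13) = [3, 10, 5, 0, 1, 11, 6, 7, 8, 4, 9, 13, 12, 2]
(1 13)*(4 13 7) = (1 7 4 13) = [0, 7, 2, 3, 13, 5, 6, 4, 8, 9, 10, 11, 12, 1]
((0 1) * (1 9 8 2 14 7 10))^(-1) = [1, 10, 8, 3, 4, 5, 6, 14, 9, 0, 7, 11, 12, 13, 2] = (0 1 10 7 14 2 8 9)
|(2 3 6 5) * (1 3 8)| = |(1 3 6 5 2 8)| = 6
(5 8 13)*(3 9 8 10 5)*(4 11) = (3 9 8 13)(4 11)(5 10) = [0, 1, 2, 9, 11, 10, 6, 7, 13, 8, 5, 4, 12, 3]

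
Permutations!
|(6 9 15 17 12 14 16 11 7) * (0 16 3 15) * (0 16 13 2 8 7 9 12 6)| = |(0 13 2 8 7)(3 15 17 6 12 14)(9 16 11)| = 30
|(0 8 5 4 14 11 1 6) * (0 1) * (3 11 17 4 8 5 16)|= |(0 5 8 16 3 11)(1 6)(4 14 17)|= 6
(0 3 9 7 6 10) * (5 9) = (0 3 5 9 7 6 10) = [3, 1, 2, 5, 4, 9, 10, 6, 8, 7, 0]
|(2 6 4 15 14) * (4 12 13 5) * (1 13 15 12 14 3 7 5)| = 6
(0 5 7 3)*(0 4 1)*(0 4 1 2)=[5, 4, 0, 1, 2, 7, 6, 3]=(0 5 7 3 1 4 2)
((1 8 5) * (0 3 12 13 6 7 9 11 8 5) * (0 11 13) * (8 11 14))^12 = (14) = [0, 1, 2, 3, 4, 5, 6, 7, 8, 9, 10, 11, 12, 13, 14]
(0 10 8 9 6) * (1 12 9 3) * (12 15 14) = (0 10 8 3 1 15 14 12 9 6) = [10, 15, 2, 1, 4, 5, 0, 7, 3, 6, 8, 11, 9, 13, 12, 14]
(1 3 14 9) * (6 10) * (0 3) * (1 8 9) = (0 3 14 1)(6 10)(8 9) = [3, 0, 2, 14, 4, 5, 10, 7, 9, 8, 6, 11, 12, 13, 1]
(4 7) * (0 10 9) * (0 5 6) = (0 10 9 5 6)(4 7) = [10, 1, 2, 3, 7, 6, 0, 4, 8, 5, 9]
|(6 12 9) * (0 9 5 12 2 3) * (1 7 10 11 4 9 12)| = |(0 12 5 1 7 10 11 4 9 6 2 3)| = 12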